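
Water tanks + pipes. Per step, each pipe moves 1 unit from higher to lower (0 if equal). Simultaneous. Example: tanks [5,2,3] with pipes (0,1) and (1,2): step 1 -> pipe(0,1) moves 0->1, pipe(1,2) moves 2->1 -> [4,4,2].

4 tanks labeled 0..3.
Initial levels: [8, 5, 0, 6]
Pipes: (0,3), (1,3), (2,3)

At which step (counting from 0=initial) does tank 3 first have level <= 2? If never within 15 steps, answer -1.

Answer: -1

Derivation:
Step 1: flows [0->3,3->1,3->2] -> levels [7 6 1 5]
Step 2: flows [0->3,1->3,3->2] -> levels [6 5 2 6]
Step 3: flows [0=3,3->1,3->2] -> levels [6 6 3 4]
Step 4: flows [0->3,1->3,3->2] -> levels [5 5 4 5]
Step 5: flows [0=3,1=3,3->2] -> levels [5 5 5 4]
Step 6: flows [0->3,1->3,2->3] -> levels [4 4 4 7]
Step 7: flows [3->0,3->1,3->2] -> levels [5 5 5 4]
  -> period-2 cycle (repeats step 5); tank 3 never drops to <=2
Tank 3 never reaches <=2 within 15 steps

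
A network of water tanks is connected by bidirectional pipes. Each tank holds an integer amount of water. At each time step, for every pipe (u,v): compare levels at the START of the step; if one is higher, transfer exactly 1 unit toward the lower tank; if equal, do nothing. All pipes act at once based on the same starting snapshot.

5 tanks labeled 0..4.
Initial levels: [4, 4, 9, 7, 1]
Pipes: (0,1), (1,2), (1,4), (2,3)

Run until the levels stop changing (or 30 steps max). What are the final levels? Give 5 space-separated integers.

Step 1: flows [0=1,2->1,1->4,2->3] -> levels [4 4 7 8 2]
Step 2: flows [0=1,2->1,1->4,3->2] -> levels [4 4 7 7 3]
Step 3: flows [0=1,2->1,1->4,2=3] -> levels [4 4 6 7 4]
Step 4: flows [0=1,2->1,1=4,3->2] -> levels [4 5 6 6 4]
Step 5: flows [1->0,2->1,1->4,2=3] -> levels [5 4 5 6 5]
Step 6: flows [0->1,2->1,4->1,3->2] -> levels [4 7 5 5 4]
Step 7: flows [1->0,1->2,1->4,2=3] -> levels [5 4 6 5 5]
Step 8: flows [0->1,2->1,4->1,2->3] -> levels [4 7 4 6 4]
Step 9: flows [1->0,1->2,1->4,3->2] -> levels [5 4 6 5 5]
  -> period-2 cycle: step 9 state = step 7 state; never stabilizes
  -> state at step 30: (30-7) mod 2 = 1, same as step 8 -> [4 7 4 6 4]

Answer: 4 7 4 6 4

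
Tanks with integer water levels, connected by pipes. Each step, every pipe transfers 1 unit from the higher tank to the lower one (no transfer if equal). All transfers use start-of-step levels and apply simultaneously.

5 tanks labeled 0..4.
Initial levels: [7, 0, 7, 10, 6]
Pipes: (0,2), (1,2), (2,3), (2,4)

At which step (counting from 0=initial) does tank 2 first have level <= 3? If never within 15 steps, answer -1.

Step 1: flows [0=2,2->1,3->2,2->4] -> levels [7 1 6 9 7]
Step 2: flows [0->2,2->1,3->2,4->2] -> levels [6 2 8 8 6]
Step 3: flows [2->0,2->1,2=3,2->4] -> levels [7 3 5 8 7]
Step 4: flows [0->2,2->1,3->2,4->2] -> levels [6 4 7 7 6]
Step 5: flows [2->0,2->1,2=3,2->4] -> levels [7 5 4 7 7]
Step 6: flows [0->2,1->2,3->2,4->2] -> levels [6 4 8 6 6]
Step 7: flows [2->0,2->1,2->3,2->4] -> levels [7 5 4 7 7]
  -> period-2 cycle (repeats step 5); tank 2 never drops to <=3
Tank 2 never reaches <=3 within 15 steps

Answer: -1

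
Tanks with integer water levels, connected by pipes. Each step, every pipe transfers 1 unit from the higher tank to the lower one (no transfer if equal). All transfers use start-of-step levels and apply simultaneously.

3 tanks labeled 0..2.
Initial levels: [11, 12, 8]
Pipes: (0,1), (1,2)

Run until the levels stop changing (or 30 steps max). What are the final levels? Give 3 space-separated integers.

Answer: 11 9 11

Derivation:
Step 1: flows [1->0,1->2] -> levels [12 10 9]
Step 2: flows [0->1,1->2] -> levels [11 10 10]
Step 3: flows [0->1,1=2] -> levels [10 11 10]
Step 4: flows [1->0,1->2] -> levels [11 9 11]
Step 5: flows [0->1,2->1] -> levels [10 11 10]
  -> period-2 cycle: step 5 state = step 3 state; never stabilizes
  -> state at step 30: (30-3) mod 2 = 1, same as step 4 -> [11 9 11]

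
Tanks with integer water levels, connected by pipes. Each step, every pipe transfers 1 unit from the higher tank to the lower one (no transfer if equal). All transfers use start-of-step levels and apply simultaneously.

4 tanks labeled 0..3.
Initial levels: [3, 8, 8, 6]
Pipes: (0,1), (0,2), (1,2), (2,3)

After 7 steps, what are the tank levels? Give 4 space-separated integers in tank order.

Step 1: flows [1->0,2->0,1=2,2->3] -> levels [5 7 6 7]
Step 2: flows [1->0,2->0,1->2,3->2] -> levels [7 5 7 6]
Step 3: flows [0->1,0=2,2->1,2->3] -> levels [6 7 5 7]
Step 4: flows [1->0,0->2,1->2,3->2] -> levels [6 5 8 6]
Step 5: flows [0->1,2->0,2->1,2->3] -> levels [6 7 5 7]
  -> period-2 cycle: step 5 state = step 3 state
  -> state at step 7: (7-3) mod 2 = 0, same as step 3 -> [6 7 5 7]

Answer: 6 7 5 7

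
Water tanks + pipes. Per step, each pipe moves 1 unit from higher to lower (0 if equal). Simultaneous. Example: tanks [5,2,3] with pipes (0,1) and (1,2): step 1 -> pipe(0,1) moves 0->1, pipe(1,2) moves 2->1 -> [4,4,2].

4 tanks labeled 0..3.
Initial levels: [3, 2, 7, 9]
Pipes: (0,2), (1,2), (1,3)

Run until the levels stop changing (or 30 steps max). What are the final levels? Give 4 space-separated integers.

Answer: 5 4 6 6

Derivation:
Step 1: flows [2->0,2->1,3->1] -> levels [4 4 5 8]
Step 2: flows [2->0,2->1,3->1] -> levels [5 6 3 7]
Step 3: flows [0->2,1->2,3->1] -> levels [4 6 5 6]
Step 4: flows [2->0,1->2,1=3] -> levels [5 5 5 6]
Step 5: flows [0=2,1=2,3->1] -> levels [5 6 5 5]
Step 6: flows [0=2,1->2,1->3] -> levels [5 4 6 6]
Step 7: flows [2->0,2->1,3->1] -> levels [6 6 4 5]
Step 8: flows [0->2,1->2,1->3] -> levels [5 4 6 6]
  -> period-2 cycle: step 8 state = step 6 state; never stabilizes
  -> state at step 30: (30-6) mod 2 = 0, same as step 6 -> [5 4 6 6]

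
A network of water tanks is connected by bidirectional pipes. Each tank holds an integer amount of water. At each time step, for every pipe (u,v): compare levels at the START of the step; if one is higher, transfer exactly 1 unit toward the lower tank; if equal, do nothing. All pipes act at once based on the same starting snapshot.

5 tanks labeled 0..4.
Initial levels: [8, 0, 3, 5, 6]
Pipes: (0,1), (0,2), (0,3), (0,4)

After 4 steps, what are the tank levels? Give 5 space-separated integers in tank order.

Step 1: flows [0->1,0->2,0->3,0->4] -> levels [4 1 4 6 7]
Step 2: flows [0->1,0=2,3->0,4->0] -> levels [5 2 4 5 6]
Step 3: flows [0->1,0->2,0=3,4->0] -> levels [4 3 5 5 5]
Step 4: flows [0->1,2->0,3->0,4->0] -> levels [6 4 4 4 4]

Answer: 6 4 4 4 4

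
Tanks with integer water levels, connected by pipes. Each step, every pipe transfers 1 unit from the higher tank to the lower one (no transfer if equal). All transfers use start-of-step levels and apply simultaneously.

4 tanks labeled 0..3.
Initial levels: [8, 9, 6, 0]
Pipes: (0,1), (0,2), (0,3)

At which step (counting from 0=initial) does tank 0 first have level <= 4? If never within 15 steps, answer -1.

Answer: 5

Derivation:
Step 1: flows [1->0,0->2,0->3] -> levels [7 8 7 1]
Step 2: flows [1->0,0=2,0->3] -> levels [7 7 7 2]
Step 3: flows [0=1,0=2,0->3] -> levels [6 7 7 3]
Step 4: flows [1->0,2->0,0->3] -> levels [7 6 6 4]
Step 5: flows [0->1,0->2,0->3] -> levels [4 7 7 5]
Tank 0 first reaches <=4 at step 5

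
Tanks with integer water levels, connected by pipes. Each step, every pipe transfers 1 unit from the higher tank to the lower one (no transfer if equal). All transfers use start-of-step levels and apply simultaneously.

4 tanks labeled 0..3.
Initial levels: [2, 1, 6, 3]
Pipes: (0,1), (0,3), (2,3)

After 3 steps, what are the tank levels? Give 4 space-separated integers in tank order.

Answer: 2 3 3 4

Derivation:
Step 1: flows [0->1,3->0,2->3] -> levels [2 2 5 3]
Step 2: flows [0=1,3->0,2->3] -> levels [3 2 4 3]
Step 3: flows [0->1,0=3,2->3] -> levels [2 3 3 4]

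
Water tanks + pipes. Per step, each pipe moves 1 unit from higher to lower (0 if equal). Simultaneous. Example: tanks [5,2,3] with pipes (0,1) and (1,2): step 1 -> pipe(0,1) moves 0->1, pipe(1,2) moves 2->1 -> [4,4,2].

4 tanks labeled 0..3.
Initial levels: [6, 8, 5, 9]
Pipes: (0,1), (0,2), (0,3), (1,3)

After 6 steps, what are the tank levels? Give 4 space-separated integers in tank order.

Answer: 7 6 7 8

Derivation:
Step 1: flows [1->0,0->2,3->0,3->1] -> levels [7 8 6 7]
Step 2: flows [1->0,0->2,0=3,1->3] -> levels [7 6 7 8]
Step 3: flows [0->1,0=2,3->0,3->1] -> levels [7 8 7 6]
Step 4: flows [1->0,0=2,0->3,1->3] -> levels [7 6 7 8]
  -> period-2 cycle: step 4 state = step 2 state
  -> state at step 6: (6-2) mod 2 = 0, same as step 2 -> [7 6 7 8]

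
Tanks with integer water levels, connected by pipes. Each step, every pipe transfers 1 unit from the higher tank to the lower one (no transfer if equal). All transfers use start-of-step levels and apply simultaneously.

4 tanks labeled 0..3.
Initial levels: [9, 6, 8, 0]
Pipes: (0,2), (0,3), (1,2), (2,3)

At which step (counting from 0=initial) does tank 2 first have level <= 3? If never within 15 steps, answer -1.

Answer: -1

Derivation:
Step 1: flows [0->2,0->3,2->1,2->3] -> levels [7 7 7 2]
Step 2: flows [0=2,0->3,1=2,2->3] -> levels [6 7 6 4]
Step 3: flows [0=2,0->3,1->2,2->3] -> levels [5 6 6 6]
Step 4: flows [2->0,3->0,1=2,2=3] -> levels [7 6 5 5]
Step 5: flows [0->2,0->3,1->2,2=3] -> levels [5 5 7 6]
Step 6: flows [2->0,3->0,2->1,2->3] -> levels [7 6 4 6]
Step 7: flows [0->2,0->3,1->2,3->2] -> levels [5 5 7 6]
  -> period-2 cycle (repeats step 5); tank 2 never drops to <=3
Tank 2 never reaches <=3 within 15 steps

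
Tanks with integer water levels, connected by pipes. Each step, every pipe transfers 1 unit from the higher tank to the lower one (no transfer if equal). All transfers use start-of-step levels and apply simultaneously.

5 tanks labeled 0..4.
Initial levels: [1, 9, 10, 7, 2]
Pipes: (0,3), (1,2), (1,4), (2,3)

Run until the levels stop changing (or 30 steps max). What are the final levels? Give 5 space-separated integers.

Step 1: flows [3->0,2->1,1->4,2->3] -> levels [2 9 8 7 3]
Step 2: flows [3->0,1->2,1->4,2->3] -> levels [3 7 8 7 4]
Step 3: flows [3->0,2->1,1->4,2->3] -> levels [4 7 6 7 5]
Step 4: flows [3->0,1->2,1->4,3->2] -> levels [5 5 8 5 6]
Step 5: flows [0=3,2->1,4->1,2->3] -> levels [5 7 6 6 5]
Step 6: flows [3->0,1->2,1->4,2=3] -> levels [6 5 7 5 6]
Step 7: flows [0->3,2->1,4->1,2->3] -> levels [5 7 5 7 5]
Step 8: flows [3->0,1->2,1->4,3->2] -> levels [6 5 7 5 6]
  -> period-2 cycle: step 8 state = step 6 state; never stabilizes
  -> state at step 30: (30-6) mod 2 = 0, same as step 6 -> [6 5 7 5 6]

Answer: 6 5 7 5 6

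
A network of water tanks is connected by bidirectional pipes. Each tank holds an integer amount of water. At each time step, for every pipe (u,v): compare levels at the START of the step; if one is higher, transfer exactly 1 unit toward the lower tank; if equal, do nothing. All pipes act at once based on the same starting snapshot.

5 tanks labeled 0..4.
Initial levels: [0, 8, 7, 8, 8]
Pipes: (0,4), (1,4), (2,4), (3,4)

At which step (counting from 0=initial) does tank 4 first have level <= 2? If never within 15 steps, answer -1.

Step 1: flows [4->0,1=4,4->2,3=4] -> levels [1 8 8 8 6]
Step 2: flows [4->0,1->4,2->4,3->4] -> levels [2 7 7 7 8]
Step 3: flows [4->0,4->1,4->2,4->3] -> levels [3 8 8 8 4]
Step 4: flows [4->0,1->4,2->4,3->4] -> levels [4 7 7 7 6]
Step 5: flows [4->0,1->4,2->4,3->4] -> levels [5 6 6 6 8]
Step 6: flows [4->0,4->1,4->2,4->3] -> levels [6 7 7 7 4]
Step 7: flows [0->4,1->4,2->4,3->4] -> levels [5 6 6 6 8]
  -> period-2 cycle (repeats step 5); tank 4 never drops to <=2
Tank 4 never reaches <=2 within 15 steps

Answer: -1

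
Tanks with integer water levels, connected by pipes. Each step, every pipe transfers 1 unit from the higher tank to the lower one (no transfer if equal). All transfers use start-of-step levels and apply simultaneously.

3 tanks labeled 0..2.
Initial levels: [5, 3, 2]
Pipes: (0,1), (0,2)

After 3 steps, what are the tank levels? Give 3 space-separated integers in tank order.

Step 1: flows [0->1,0->2] -> levels [3 4 3]
Step 2: flows [1->0,0=2] -> levels [4 3 3]
Step 3: flows [0->1,0->2] -> levels [2 4 4]

Answer: 2 4 4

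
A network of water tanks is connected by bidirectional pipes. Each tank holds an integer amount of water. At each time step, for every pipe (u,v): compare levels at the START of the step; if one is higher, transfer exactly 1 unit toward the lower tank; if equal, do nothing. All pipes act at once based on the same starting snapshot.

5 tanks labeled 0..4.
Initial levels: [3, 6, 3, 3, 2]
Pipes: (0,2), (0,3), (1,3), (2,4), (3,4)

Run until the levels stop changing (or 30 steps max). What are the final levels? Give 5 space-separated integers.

Step 1: flows [0=2,0=3,1->3,2->4,3->4] -> levels [3 5 2 3 4]
Step 2: flows [0->2,0=3,1->3,4->2,4->3] -> levels [2 4 4 5 2]
Step 3: flows [2->0,3->0,3->1,2->4,3->4] -> levels [4 5 2 2 4]
Step 4: flows [0->2,0->3,1->3,4->2,4->3] -> levels [2 4 4 5 2]
  -> period-2 cycle: step 4 state = step 2 state; never stabilizes
  -> state at step 30: (30-2) mod 2 = 0, same as step 2 -> [2 4 4 5 2]

Answer: 2 4 4 5 2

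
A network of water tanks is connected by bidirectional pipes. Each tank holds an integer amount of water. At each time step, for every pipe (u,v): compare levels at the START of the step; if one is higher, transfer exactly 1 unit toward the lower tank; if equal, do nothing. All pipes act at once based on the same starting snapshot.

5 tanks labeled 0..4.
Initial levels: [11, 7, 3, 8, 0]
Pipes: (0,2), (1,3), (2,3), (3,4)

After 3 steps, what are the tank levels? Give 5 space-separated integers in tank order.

Step 1: flows [0->2,3->1,3->2,3->4] -> levels [10 8 5 5 1]
Step 2: flows [0->2,1->3,2=3,3->4] -> levels [9 7 6 5 2]
Step 3: flows [0->2,1->3,2->3,3->4] -> levels [8 6 6 6 3]

Answer: 8 6 6 6 3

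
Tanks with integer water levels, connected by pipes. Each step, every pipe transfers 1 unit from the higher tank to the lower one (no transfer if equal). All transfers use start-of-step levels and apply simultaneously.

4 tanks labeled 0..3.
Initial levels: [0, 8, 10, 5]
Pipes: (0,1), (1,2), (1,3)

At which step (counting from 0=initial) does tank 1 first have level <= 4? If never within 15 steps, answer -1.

Step 1: flows [1->0,2->1,1->3] -> levels [1 7 9 6]
Step 2: flows [1->0,2->1,1->3] -> levels [2 6 8 7]
Step 3: flows [1->0,2->1,3->1] -> levels [3 7 7 6]
Step 4: flows [1->0,1=2,1->3] -> levels [4 5 7 7]
Step 5: flows [1->0,2->1,3->1] -> levels [5 6 6 6]
Step 6: flows [1->0,1=2,1=3] -> levels [6 5 6 6]
Step 7: flows [0->1,2->1,3->1] -> levels [5 8 5 5]
Step 8: flows [1->0,1->2,1->3] -> levels [6 5 6 6]
  -> period-2 cycle (repeats step 6); tank 1 never drops to <=4
Tank 1 never reaches <=4 within 15 steps

Answer: -1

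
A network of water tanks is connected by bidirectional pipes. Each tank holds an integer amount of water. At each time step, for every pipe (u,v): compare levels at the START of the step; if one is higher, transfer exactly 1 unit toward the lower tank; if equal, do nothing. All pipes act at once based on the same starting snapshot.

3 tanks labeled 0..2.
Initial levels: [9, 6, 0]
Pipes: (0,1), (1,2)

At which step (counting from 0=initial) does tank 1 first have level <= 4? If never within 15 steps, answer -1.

Step 1: flows [0->1,1->2] -> levels [8 6 1]
Step 2: flows [0->1,1->2] -> levels [7 6 2]
Step 3: flows [0->1,1->2] -> levels [6 6 3]
Step 4: flows [0=1,1->2] -> levels [6 5 4]
Step 5: flows [0->1,1->2] -> levels [5 5 5]
Step 6: flows [0=1,1=2] -> levels [5 5 5]
  -> stable; tank 1 stays at 5 > 4
Tank 1 never reaches <=4 within 15 steps

Answer: -1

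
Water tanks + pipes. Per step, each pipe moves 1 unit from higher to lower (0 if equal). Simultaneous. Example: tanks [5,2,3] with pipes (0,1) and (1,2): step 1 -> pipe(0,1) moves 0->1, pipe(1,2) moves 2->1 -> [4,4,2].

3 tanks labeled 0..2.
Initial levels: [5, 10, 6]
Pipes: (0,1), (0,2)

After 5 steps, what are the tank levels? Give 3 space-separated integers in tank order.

Step 1: flows [1->0,2->0] -> levels [7 9 5]
Step 2: flows [1->0,0->2] -> levels [7 8 6]
Step 3: flows [1->0,0->2] -> levels [7 7 7]
Step 4: flows [0=1,0=2] -> levels [7 7 7]
  -> stable; steps 5..5 unchanged -> [7 7 7]

Answer: 7 7 7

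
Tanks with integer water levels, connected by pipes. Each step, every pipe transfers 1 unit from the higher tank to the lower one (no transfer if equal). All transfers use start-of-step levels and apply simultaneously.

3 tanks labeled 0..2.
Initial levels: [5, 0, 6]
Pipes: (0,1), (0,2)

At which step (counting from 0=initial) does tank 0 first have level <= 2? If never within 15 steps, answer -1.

Answer: -1

Derivation:
Step 1: flows [0->1,2->0] -> levels [5 1 5]
Step 2: flows [0->1,0=2] -> levels [4 2 5]
Step 3: flows [0->1,2->0] -> levels [4 3 4]
Step 4: flows [0->1,0=2] -> levels [3 4 4]
Step 5: flows [1->0,2->0] -> levels [5 3 3]
Step 6: flows [0->1,0->2] -> levels [3 4 4]
  -> period-2 cycle (repeats step 4); tank 0 never drops to <=2
Tank 0 never reaches <=2 within 15 steps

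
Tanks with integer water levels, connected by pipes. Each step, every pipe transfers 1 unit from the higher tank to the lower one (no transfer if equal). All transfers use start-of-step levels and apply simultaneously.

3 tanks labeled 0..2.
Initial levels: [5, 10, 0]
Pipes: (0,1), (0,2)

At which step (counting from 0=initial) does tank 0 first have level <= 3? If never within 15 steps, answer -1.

Answer: -1

Derivation:
Step 1: flows [1->0,0->2] -> levels [5 9 1]
Step 2: flows [1->0,0->2] -> levels [5 8 2]
Step 3: flows [1->0,0->2] -> levels [5 7 3]
Step 4: flows [1->0,0->2] -> levels [5 6 4]
Step 5: flows [1->0,0->2] -> levels [5 5 5]
Step 6: flows [0=1,0=2] -> levels [5 5 5]
  -> stable; tank 0 stays at 5 > 3
Tank 0 never reaches <=3 within 15 steps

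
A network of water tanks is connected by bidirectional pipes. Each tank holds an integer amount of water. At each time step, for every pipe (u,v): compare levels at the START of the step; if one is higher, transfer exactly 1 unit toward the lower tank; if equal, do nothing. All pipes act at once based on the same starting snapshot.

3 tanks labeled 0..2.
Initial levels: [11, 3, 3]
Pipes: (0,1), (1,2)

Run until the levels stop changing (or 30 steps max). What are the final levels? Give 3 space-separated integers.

Answer: 6 5 6

Derivation:
Step 1: flows [0->1,1=2] -> levels [10 4 3]
Step 2: flows [0->1,1->2] -> levels [9 4 4]
Step 3: flows [0->1,1=2] -> levels [8 5 4]
Step 4: flows [0->1,1->2] -> levels [7 5 5]
Step 5: flows [0->1,1=2] -> levels [6 6 5]
Step 6: flows [0=1,1->2] -> levels [6 5 6]
Step 7: flows [0->1,2->1] -> levels [5 7 5]
Step 8: flows [1->0,1->2] -> levels [6 5 6]
  -> period-2 cycle: step 8 state = step 6 state; never stabilizes
  -> state at step 30: (30-6) mod 2 = 0, same as step 6 -> [6 5 6]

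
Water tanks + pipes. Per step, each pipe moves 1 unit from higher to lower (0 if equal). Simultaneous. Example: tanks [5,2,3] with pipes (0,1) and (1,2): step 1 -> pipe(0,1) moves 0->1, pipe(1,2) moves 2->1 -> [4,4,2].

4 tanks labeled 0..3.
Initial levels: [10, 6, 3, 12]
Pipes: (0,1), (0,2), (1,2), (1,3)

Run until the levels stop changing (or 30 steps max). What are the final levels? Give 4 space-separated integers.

Answer: 7 9 7 8

Derivation:
Step 1: flows [0->1,0->2,1->2,3->1] -> levels [8 7 5 11]
Step 2: flows [0->1,0->2,1->2,3->1] -> levels [6 8 7 10]
Step 3: flows [1->0,2->0,1->2,3->1] -> levels [8 7 7 9]
Step 4: flows [0->1,0->2,1=2,3->1] -> levels [6 9 8 8]
Step 5: flows [1->0,2->0,1->2,1->3] -> levels [8 6 8 9]
Step 6: flows [0->1,0=2,2->1,3->1] -> levels [7 9 7 8]
Step 7: flows [1->0,0=2,1->2,1->3] -> levels [8 6 8 9]
  -> period-2 cycle: step 7 state = step 5 state; never stabilizes
  -> state at step 30: (30-5) mod 2 = 1, same as step 6 -> [7 9 7 8]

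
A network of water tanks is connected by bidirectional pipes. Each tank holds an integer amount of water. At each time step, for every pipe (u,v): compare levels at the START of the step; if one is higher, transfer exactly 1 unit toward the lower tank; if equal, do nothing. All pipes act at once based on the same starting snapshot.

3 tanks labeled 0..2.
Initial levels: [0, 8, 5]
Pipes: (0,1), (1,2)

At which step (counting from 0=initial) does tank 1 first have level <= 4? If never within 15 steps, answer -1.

Answer: 4

Derivation:
Step 1: flows [1->0,1->2] -> levels [1 6 6]
Step 2: flows [1->0,1=2] -> levels [2 5 6]
Step 3: flows [1->0,2->1] -> levels [3 5 5]
Step 4: flows [1->0,1=2] -> levels [4 4 5]
Tank 1 first reaches <=4 at step 4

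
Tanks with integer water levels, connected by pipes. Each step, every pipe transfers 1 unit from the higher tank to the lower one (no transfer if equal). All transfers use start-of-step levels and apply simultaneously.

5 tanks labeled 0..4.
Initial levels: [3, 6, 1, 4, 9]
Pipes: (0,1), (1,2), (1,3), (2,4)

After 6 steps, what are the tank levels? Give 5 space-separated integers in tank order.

Step 1: flows [1->0,1->2,1->3,4->2] -> levels [4 3 3 5 8]
Step 2: flows [0->1,1=2,3->1,4->2] -> levels [3 5 4 4 7]
Step 3: flows [1->0,1->2,1->3,4->2] -> levels [4 2 6 5 6]
Step 4: flows [0->1,2->1,3->1,2=4] -> levels [3 5 5 4 6]
Step 5: flows [1->0,1=2,1->3,4->2] -> levels [4 3 6 5 5]
Step 6: flows [0->1,2->1,3->1,2->4] -> levels [3 6 4 4 6]

Answer: 3 6 4 4 6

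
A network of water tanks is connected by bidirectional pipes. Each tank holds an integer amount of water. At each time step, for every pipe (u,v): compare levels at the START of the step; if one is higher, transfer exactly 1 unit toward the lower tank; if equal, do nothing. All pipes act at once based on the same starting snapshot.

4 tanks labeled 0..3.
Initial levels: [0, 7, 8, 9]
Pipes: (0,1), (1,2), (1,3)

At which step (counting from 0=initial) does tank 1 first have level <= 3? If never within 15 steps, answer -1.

Step 1: flows [1->0,2->1,3->1] -> levels [1 8 7 8]
Step 2: flows [1->0,1->2,1=3] -> levels [2 6 8 8]
Step 3: flows [1->0,2->1,3->1] -> levels [3 7 7 7]
Step 4: flows [1->0,1=2,1=3] -> levels [4 6 7 7]
Step 5: flows [1->0,2->1,3->1] -> levels [5 7 6 6]
Step 6: flows [1->0,1->2,1->3] -> levels [6 4 7 7]
Step 7: flows [0->1,2->1,3->1] -> levels [5 7 6 6]
  -> period-2 cycle (repeats step 5); tank 1 never drops to <=3
Tank 1 never reaches <=3 within 15 steps

Answer: -1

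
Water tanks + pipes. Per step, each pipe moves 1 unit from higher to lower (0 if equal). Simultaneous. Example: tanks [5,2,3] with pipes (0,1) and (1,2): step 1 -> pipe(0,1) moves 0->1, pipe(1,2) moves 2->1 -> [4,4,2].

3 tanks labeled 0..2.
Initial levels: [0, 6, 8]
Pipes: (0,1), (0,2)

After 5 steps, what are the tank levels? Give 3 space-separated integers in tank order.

Step 1: flows [1->0,2->0] -> levels [2 5 7]
Step 2: flows [1->0,2->0] -> levels [4 4 6]
Step 3: flows [0=1,2->0] -> levels [5 4 5]
Step 4: flows [0->1,0=2] -> levels [4 5 5]
Step 5: flows [1->0,2->0] -> levels [6 4 4]

Answer: 6 4 4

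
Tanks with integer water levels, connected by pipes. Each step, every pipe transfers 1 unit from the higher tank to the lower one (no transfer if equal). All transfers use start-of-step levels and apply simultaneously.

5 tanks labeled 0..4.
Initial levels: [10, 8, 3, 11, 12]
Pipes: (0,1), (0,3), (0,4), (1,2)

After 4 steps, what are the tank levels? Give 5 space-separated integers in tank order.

Step 1: flows [0->1,3->0,4->0,1->2] -> levels [11 8 4 10 11]
Step 2: flows [0->1,0->3,0=4,1->2] -> levels [9 8 5 11 11]
Step 3: flows [0->1,3->0,4->0,1->2] -> levels [10 8 6 10 10]
Step 4: flows [0->1,0=3,0=4,1->2] -> levels [9 8 7 10 10]

Answer: 9 8 7 10 10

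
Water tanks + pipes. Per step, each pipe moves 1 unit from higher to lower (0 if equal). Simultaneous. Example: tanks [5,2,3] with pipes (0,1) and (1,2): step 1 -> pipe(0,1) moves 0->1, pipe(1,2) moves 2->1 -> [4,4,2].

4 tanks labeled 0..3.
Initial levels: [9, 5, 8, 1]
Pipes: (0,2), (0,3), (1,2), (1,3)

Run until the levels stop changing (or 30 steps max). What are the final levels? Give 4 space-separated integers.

Step 1: flows [0->2,0->3,2->1,1->3] -> levels [7 5 8 3]
Step 2: flows [2->0,0->3,2->1,1->3] -> levels [7 5 6 5]
Step 3: flows [0->2,0->3,2->1,1=3] -> levels [5 6 6 6]
Step 4: flows [2->0,3->0,1=2,1=3] -> levels [7 6 5 5]
Step 5: flows [0->2,0->3,1->2,1->3] -> levels [5 4 7 7]
Step 6: flows [2->0,3->0,2->1,3->1] -> levels [7 6 5 5]
  -> period-2 cycle: step 6 state = step 4 state; never stabilizes
  -> state at step 30: (30-4) mod 2 = 0, same as step 4 -> [7 6 5 5]

Answer: 7 6 5 5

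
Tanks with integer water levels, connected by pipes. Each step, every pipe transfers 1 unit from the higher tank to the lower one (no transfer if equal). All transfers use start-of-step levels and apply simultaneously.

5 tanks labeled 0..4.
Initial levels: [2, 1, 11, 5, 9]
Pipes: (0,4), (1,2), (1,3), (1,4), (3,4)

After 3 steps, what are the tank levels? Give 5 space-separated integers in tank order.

Step 1: flows [4->0,2->1,3->1,4->1,4->3] -> levels [3 4 10 5 6]
Step 2: flows [4->0,2->1,3->1,4->1,4->3] -> levels [4 7 9 5 3]
Step 3: flows [0->4,2->1,1->3,1->4,3->4] -> levels [3 6 8 5 6]

Answer: 3 6 8 5 6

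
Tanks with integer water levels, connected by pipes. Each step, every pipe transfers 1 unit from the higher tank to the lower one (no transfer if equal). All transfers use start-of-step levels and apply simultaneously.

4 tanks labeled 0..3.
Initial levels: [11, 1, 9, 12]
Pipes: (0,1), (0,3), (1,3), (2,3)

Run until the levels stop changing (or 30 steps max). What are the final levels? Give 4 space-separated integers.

Answer: 7 8 8 10

Derivation:
Step 1: flows [0->1,3->0,3->1,3->2] -> levels [11 3 10 9]
Step 2: flows [0->1,0->3,3->1,2->3] -> levels [9 5 9 10]
Step 3: flows [0->1,3->0,3->1,3->2] -> levels [9 7 10 7]
Step 4: flows [0->1,0->3,1=3,2->3] -> levels [7 8 9 9]
Step 5: flows [1->0,3->0,3->1,2=3] -> levels [9 8 9 7]
Step 6: flows [0->1,0->3,1->3,2->3] -> levels [7 8 8 10]
Step 7: flows [1->0,3->0,3->1,3->2] -> levels [9 8 9 7]
  -> period-2 cycle: step 7 state = step 5 state; never stabilizes
  -> state at step 30: (30-5) mod 2 = 1, same as step 6 -> [7 8 8 10]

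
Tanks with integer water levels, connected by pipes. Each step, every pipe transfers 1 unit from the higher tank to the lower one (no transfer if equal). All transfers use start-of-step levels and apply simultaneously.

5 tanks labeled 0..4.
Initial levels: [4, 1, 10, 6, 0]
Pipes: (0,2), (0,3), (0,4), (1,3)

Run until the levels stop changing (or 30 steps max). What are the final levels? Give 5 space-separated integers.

Answer: 3 3 6 5 4

Derivation:
Step 1: flows [2->0,3->0,0->4,3->1] -> levels [5 2 9 4 1]
Step 2: flows [2->0,0->3,0->4,3->1] -> levels [4 3 8 4 2]
Step 3: flows [2->0,0=3,0->4,3->1] -> levels [4 4 7 3 3]
Step 4: flows [2->0,0->3,0->4,1->3] -> levels [3 3 6 5 4]
Step 5: flows [2->0,3->0,4->0,3->1] -> levels [6 4 5 3 3]
Step 6: flows [0->2,0->3,0->4,1->3] -> levels [3 3 6 5 4]
  -> period-2 cycle: step 6 state = step 4 state; never stabilizes
  -> state at step 30: (30-4) mod 2 = 0, same as step 4 -> [3 3 6 5 4]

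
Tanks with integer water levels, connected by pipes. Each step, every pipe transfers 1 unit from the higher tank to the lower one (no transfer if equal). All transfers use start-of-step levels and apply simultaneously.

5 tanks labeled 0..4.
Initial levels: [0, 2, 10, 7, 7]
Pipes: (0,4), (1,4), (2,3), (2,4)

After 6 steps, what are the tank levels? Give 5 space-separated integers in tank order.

Answer: 4 4 5 6 7

Derivation:
Step 1: flows [4->0,4->1,2->3,2->4] -> levels [1 3 8 8 6]
Step 2: flows [4->0,4->1,2=3,2->4] -> levels [2 4 7 8 5]
Step 3: flows [4->0,4->1,3->2,2->4] -> levels [3 5 7 7 4]
Step 4: flows [4->0,1->4,2=3,2->4] -> levels [4 4 6 7 5]
Step 5: flows [4->0,4->1,3->2,2->4] -> levels [5 5 6 6 4]
Step 6: flows [0->4,1->4,2=3,2->4] -> levels [4 4 5 6 7]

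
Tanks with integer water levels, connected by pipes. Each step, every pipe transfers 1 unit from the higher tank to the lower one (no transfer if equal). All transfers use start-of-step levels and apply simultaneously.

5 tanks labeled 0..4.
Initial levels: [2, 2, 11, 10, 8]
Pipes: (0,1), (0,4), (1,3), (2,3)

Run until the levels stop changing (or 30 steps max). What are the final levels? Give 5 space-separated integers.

Step 1: flows [0=1,4->0,3->1,2->3] -> levels [3 3 10 10 7]
Step 2: flows [0=1,4->0,3->1,2=3] -> levels [4 4 10 9 6]
Step 3: flows [0=1,4->0,3->1,2->3] -> levels [5 5 9 9 5]
Step 4: flows [0=1,0=4,3->1,2=3] -> levels [5 6 9 8 5]
Step 5: flows [1->0,0=4,3->1,2->3] -> levels [6 6 8 8 5]
Step 6: flows [0=1,0->4,3->1,2=3] -> levels [5 7 8 7 6]
Step 7: flows [1->0,4->0,1=3,2->3] -> levels [7 6 7 8 5]
Step 8: flows [0->1,0->4,3->1,3->2] -> levels [5 8 8 6 6]
Step 9: flows [1->0,4->0,1->3,2->3] -> levels [7 6 7 8 5]
  -> period-2 cycle: step 9 state = step 7 state; never stabilizes
  -> state at step 30: (30-7) mod 2 = 1, same as step 8 -> [5 8 8 6 6]

Answer: 5 8 8 6 6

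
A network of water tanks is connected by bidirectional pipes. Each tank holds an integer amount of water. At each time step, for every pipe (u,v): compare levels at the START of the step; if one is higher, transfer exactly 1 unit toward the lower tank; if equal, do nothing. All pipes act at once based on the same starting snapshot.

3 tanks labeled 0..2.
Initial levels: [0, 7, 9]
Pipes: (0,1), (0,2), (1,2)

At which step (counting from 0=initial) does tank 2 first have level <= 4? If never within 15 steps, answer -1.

Answer: -1

Derivation:
Step 1: flows [1->0,2->0,2->1] -> levels [2 7 7]
Step 2: flows [1->0,2->0,1=2] -> levels [4 6 6]
Step 3: flows [1->0,2->0,1=2] -> levels [6 5 5]
Step 4: flows [0->1,0->2,1=2] -> levels [4 6 6]
  -> period-2 cycle (repeats step 2); tank 2 never drops to <=4
Tank 2 never reaches <=4 within 15 steps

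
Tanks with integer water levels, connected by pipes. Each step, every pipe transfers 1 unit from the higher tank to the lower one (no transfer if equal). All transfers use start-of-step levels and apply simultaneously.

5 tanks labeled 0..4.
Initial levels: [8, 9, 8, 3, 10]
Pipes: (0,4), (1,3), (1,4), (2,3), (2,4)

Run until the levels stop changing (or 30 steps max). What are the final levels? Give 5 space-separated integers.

Answer: 8 6 6 8 10

Derivation:
Step 1: flows [4->0,1->3,4->1,2->3,4->2] -> levels [9 9 8 5 7]
Step 2: flows [0->4,1->3,1->4,2->3,2->4] -> levels [8 7 6 7 10]
Step 3: flows [4->0,1=3,4->1,3->2,4->2] -> levels [9 8 8 6 7]
Step 4: flows [0->4,1->3,1->4,2->3,2->4] -> levels [8 6 6 8 10]
Step 5: flows [4->0,3->1,4->1,3->2,4->2] -> levels [9 8 8 6 7]
  -> period-2 cycle: step 5 state = step 3 state; never stabilizes
  -> state at step 30: (30-3) mod 2 = 1, same as step 4 -> [8 6 6 8 10]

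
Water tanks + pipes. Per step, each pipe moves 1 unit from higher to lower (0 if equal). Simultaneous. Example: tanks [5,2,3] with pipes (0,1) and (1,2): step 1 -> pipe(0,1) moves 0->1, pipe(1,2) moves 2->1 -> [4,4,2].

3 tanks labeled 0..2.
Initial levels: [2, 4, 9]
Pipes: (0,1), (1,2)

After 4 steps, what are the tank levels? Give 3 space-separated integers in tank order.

Step 1: flows [1->0,2->1] -> levels [3 4 8]
Step 2: flows [1->0,2->1] -> levels [4 4 7]
Step 3: flows [0=1,2->1] -> levels [4 5 6]
Step 4: flows [1->0,2->1] -> levels [5 5 5]

Answer: 5 5 5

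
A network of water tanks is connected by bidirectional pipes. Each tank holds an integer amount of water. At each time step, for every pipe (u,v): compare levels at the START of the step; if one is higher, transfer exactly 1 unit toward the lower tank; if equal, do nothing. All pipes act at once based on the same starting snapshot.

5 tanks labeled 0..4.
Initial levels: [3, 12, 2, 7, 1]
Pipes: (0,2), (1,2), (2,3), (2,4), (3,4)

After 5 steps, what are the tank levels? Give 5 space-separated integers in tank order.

Step 1: flows [0->2,1->2,3->2,2->4,3->4] -> levels [2 11 4 5 3]
Step 2: flows [2->0,1->2,3->2,2->4,3->4] -> levels [3 10 4 3 5]
Step 3: flows [2->0,1->2,2->3,4->2,4->3] -> levels [4 9 4 5 3]
Step 4: flows [0=2,1->2,3->2,2->4,3->4] -> levels [4 8 5 3 5]
Step 5: flows [2->0,1->2,2->3,2=4,4->3] -> levels [5 7 4 5 4]

Answer: 5 7 4 5 4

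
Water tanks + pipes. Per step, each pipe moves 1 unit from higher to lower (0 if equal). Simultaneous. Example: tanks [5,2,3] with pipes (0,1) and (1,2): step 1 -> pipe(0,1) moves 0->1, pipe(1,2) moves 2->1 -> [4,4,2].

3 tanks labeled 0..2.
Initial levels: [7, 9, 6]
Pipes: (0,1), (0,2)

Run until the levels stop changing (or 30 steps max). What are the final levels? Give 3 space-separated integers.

Step 1: flows [1->0,0->2] -> levels [7 8 7]
Step 2: flows [1->0,0=2] -> levels [8 7 7]
Step 3: flows [0->1,0->2] -> levels [6 8 8]
Step 4: flows [1->0,2->0] -> levels [8 7 7]
  -> period-2 cycle: step 4 state = step 2 state; never stabilizes
  -> state at step 30: (30-2) mod 2 = 0, same as step 2 -> [8 7 7]

Answer: 8 7 7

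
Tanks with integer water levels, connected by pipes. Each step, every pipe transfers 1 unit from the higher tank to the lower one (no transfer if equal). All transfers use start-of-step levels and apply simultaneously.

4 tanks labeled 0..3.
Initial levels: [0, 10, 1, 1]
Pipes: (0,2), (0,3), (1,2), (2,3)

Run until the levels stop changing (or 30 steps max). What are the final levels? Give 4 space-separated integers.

Step 1: flows [2->0,3->0,1->2,2=3] -> levels [2 9 1 0]
Step 2: flows [0->2,0->3,1->2,2->3] -> levels [0 8 2 2]
Step 3: flows [2->0,3->0,1->2,2=3] -> levels [2 7 2 1]
Step 4: flows [0=2,0->3,1->2,2->3] -> levels [1 6 2 3]
Step 5: flows [2->0,3->0,1->2,3->2] -> levels [3 5 3 1]
Step 6: flows [0=2,0->3,1->2,2->3] -> levels [2 4 3 3]
Step 7: flows [2->0,3->0,1->2,2=3] -> levels [4 3 3 2]
Step 8: flows [0->2,0->3,1=2,2->3] -> levels [2 3 3 4]
Step 9: flows [2->0,3->0,1=2,3->2] -> levels [4 3 3 2]
  -> period-2 cycle: step 9 state = step 7 state; never stabilizes
  -> state at step 30: (30-7) mod 2 = 1, same as step 8 -> [2 3 3 4]

Answer: 2 3 3 4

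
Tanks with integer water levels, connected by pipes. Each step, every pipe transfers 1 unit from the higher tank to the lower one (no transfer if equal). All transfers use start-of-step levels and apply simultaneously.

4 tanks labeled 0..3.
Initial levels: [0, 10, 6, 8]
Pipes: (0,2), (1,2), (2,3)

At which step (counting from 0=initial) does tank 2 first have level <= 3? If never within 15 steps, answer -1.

Step 1: flows [2->0,1->2,3->2] -> levels [1 9 7 7]
Step 2: flows [2->0,1->2,2=3] -> levels [2 8 7 7]
Step 3: flows [2->0,1->2,2=3] -> levels [3 7 7 7]
Step 4: flows [2->0,1=2,2=3] -> levels [4 7 6 7]
Step 5: flows [2->0,1->2,3->2] -> levels [5 6 7 6]
Step 6: flows [2->0,2->1,2->3] -> levels [6 7 4 7]
Step 7: flows [0->2,1->2,3->2] -> levels [5 6 7 6]
  -> period-2 cycle (repeats step 5); tank 2 never drops to <=3
Tank 2 never reaches <=3 within 15 steps

Answer: -1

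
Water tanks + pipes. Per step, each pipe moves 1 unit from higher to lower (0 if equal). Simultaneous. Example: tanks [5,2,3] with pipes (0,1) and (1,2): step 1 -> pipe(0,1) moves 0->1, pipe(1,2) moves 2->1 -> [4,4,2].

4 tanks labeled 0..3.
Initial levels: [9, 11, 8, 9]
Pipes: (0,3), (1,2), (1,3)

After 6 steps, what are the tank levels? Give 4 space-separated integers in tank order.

Answer: 10 10 9 8

Derivation:
Step 1: flows [0=3,1->2,1->3] -> levels [9 9 9 10]
Step 2: flows [3->0,1=2,3->1] -> levels [10 10 9 8]
Step 3: flows [0->3,1->2,1->3] -> levels [9 8 10 10]
Step 4: flows [3->0,2->1,3->1] -> levels [10 10 9 8]
  -> period-2 cycle: step 4 state = step 2 state
  -> state at step 6: (6-2) mod 2 = 0, same as step 2 -> [10 10 9 8]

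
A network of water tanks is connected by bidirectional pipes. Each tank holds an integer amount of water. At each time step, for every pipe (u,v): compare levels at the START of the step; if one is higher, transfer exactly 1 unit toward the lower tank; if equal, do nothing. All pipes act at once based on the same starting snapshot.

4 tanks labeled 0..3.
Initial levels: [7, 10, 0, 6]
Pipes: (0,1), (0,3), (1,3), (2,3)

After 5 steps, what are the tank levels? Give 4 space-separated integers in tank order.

Step 1: flows [1->0,0->3,1->3,3->2] -> levels [7 8 1 7]
Step 2: flows [1->0,0=3,1->3,3->2] -> levels [8 6 2 7]
Step 3: flows [0->1,0->3,3->1,3->2] -> levels [6 8 3 6]
Step 4: flows [1->0,0=3,1->3,3->2] -> levels [7 6 4 6]
Step 5: flows [0->1,0->3,1=3,3->2] -> levels [5 7 5 6]

Answer: 5 7 5 6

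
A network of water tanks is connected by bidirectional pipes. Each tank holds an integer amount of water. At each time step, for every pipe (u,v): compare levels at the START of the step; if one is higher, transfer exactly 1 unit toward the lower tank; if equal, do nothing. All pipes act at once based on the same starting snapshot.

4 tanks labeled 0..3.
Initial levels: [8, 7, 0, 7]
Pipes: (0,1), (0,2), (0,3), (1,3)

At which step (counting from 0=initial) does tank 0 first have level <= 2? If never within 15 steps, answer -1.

Answer: -1

Derivation:
Step 1: flows [0->1,0->2,0->3,1=3] -> levels [5 8 1 8]
Step 2: flows [1->0,0->2,3->0,1=3] -> levels [6 7 2 7]
Step 3: flows [1->0,0->2,3->0,1=3] -> levels [7 6 3 6]
Step 4: flows [0->1,0->2,0->3,1=3] -> levels [4 7 4 7]
Step 5: flows [1->0,0=2,3->0,1=3] -> levels [6 6 4 6]
Step 6: flows [0=1,0->2,0=3,1=3] -> levels [5 6 5 6]
Step 7: flows [1->0,0=2,3->0,1=3] -> levels [7 5 5 5]
Step 8: flows [0->1,0->2,0->3,1=3] -> levels [4 6 6 6]
Step 9: flows [1->0,2->0,3->0,1=3] -> levels [7 5 5 5]
  -> period-2 cycle (repeats step 7); tank 0 never drops to <=2
Tank 0 never reaches <=2 within 15 steps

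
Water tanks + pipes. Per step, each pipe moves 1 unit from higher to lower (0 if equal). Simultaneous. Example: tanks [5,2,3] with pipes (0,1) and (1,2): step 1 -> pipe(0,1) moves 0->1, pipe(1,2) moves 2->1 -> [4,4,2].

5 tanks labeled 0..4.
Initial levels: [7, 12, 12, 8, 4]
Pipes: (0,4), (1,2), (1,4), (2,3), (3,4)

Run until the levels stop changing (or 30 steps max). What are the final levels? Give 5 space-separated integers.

Step 1: flows [0->4,1=2,1->4,2->3,3->4] -> levels [6 11 11 8 7]
Step 2: flows [4->0,1=2,1->4,2->3,3->4] -> levels [7 10 10 8 8]
Step 3: flows [4->0,1=2,1->4,2->3,3=4] -> levels [8 9 9 9 8]
Step 4: flows [0=4,1=2,1->4,2=3,3->4] -> levels [8 8 9 8 10]
Step 5: flows [4->0,2->1,4->1,2->3,4->3] -> levels [9 10 7 10 7]
Step 6: flows [0->4,1->2,1->4,3->2,3->4] -> levels [8 8 9 8 10]
  -> period-2 cycle: step 6 state = step 4 state; never stabilizes
  -> state at step 30: (30-4) mod 2 = 0, same as step 4 -> [8 8 9 8 10]

Answer: 8 8 9 8 10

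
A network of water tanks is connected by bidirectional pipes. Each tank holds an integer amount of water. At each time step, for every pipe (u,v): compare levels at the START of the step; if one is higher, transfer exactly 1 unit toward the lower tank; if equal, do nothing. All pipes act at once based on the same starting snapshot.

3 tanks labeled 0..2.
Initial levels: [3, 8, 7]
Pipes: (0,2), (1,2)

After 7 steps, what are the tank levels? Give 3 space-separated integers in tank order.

Answer: 6 6 6

Derivation:
Step 1: flows [2->0,1->2] -> levels [4 7 7]
Step 2: flows [2->0,1=2] -> levels [5 7 6]
Step 3: flows [2->0,1->2] -> levels [6 6 6]
Step 4: flows [0=2,1=2] -> levels [6 6 6]
  -> stable; steps 5..7 unchanged -> [6 6 6]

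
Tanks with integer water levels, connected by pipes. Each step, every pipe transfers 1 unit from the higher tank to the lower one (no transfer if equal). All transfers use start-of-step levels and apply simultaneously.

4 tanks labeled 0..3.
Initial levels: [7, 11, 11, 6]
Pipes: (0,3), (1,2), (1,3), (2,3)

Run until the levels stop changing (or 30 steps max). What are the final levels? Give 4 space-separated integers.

Answer: 7 9 9 10

Derivation:
Step 1: flows [0->3,1=2,1->3,2->3] -> levels [6 10 10 9]
Step 2: flows [3->0,1=2,1->3,2->3] -> levels [7 9 9 10]
Step 3: flows [3->0,1=2,3->1,3->2] -> levels [8 10 10 7]
Step 4: flows [0->3,1=2,1->3,2->3] -> levels [7 9 9 10]
  -> period-2 cycle: step 4 state = step 2 state; never stabilizes
  -> state at step 30: (30-2) mod 2 = 0, same as step 2 -> [7 9 9 10]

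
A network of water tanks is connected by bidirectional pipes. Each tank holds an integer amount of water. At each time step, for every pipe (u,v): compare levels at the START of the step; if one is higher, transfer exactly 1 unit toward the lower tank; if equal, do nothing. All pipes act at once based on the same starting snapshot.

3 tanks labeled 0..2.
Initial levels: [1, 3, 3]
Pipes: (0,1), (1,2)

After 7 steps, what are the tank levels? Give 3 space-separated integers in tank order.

Step 1: flows [1->0,1=2] -> levels [2 2 3]
Step 2: flows [0=1,2->1] -> levels [2 3 2]
Step 3: flows [1->0,1->2] -> levels [3 1 3]
Step 4: flows [0->1,2->1] -> levels [2 3 2]
  -> period-2 cycle: step 4 state = step 2 state
  -> state at step 7: (7-2) mod 2 = 1, same as step 3 -> [3 1 3]

Answer: 3 1 3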